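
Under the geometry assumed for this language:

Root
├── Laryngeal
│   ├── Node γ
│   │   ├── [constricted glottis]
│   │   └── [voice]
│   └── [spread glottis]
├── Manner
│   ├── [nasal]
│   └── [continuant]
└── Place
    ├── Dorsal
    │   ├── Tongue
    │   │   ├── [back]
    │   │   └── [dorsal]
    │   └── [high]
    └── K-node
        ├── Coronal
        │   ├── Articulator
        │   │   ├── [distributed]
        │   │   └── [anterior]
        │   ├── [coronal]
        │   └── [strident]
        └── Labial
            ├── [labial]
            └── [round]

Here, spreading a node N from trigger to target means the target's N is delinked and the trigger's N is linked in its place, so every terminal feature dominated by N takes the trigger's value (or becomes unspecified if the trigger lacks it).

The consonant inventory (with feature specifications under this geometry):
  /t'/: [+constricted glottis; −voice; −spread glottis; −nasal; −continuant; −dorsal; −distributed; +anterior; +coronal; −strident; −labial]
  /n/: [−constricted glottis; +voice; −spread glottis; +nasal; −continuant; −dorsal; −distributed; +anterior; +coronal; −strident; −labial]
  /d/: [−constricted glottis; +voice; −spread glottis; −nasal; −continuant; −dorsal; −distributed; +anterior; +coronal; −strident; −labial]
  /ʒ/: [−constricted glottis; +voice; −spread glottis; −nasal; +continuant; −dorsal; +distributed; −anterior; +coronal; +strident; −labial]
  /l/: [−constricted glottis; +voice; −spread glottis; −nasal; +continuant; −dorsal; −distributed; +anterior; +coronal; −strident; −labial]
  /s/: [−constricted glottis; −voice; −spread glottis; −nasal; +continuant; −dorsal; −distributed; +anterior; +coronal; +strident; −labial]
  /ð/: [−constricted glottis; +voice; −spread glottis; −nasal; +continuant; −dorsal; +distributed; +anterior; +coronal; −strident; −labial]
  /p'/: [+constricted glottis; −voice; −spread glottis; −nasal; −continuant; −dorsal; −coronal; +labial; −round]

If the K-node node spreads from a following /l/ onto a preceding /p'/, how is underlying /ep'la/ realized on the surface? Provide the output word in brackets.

The K-node node dominates the terminals [distributed], [anterior], [coronal], [strident], [labial], [round].
After delinking /p'/'s K-node and linking /l/'s, the affected terminals become [−distributed], [+anterior], [+coronal], [−strident], [−labial]; [constricted glottis], [voice], [spread glottis], … (outside K-node) are retained from /p'/.
The resulting bundle matches /t'/ in the inventory; substituting it for /p'/ gives [et'la].

[et'la]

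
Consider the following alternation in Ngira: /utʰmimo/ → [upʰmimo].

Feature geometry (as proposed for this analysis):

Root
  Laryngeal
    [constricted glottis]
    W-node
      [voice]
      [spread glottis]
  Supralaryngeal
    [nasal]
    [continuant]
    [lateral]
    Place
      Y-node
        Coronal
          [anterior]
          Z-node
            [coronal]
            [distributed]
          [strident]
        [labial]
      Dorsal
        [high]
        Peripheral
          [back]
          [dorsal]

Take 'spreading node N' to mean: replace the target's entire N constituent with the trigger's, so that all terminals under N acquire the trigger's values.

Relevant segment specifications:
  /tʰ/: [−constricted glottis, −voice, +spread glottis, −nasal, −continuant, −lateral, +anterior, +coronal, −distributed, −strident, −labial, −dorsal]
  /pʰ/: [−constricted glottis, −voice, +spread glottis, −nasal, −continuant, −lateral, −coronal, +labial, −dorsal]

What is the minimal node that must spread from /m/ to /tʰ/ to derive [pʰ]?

Y-node

The alternation /tʰ/ → [pʰ] changes [labial], [coronal], [anterior], [distributed], [strident] and nothing else.
In this geometry the lowest node dominating all of them is Y-node: every daughter of Y-node dominates only a proper subset, so no lower node suffices.
Spreading Y-node from /m/ overwrites each of those terminals with /m/'s values, yielding exactly [pʰ].
[spread glottis], [nasal] stay as in /tʰ/ although /m/ differs there, so no node dominating them spread; among the remaining candidates Y-node is the lowest that derives the output.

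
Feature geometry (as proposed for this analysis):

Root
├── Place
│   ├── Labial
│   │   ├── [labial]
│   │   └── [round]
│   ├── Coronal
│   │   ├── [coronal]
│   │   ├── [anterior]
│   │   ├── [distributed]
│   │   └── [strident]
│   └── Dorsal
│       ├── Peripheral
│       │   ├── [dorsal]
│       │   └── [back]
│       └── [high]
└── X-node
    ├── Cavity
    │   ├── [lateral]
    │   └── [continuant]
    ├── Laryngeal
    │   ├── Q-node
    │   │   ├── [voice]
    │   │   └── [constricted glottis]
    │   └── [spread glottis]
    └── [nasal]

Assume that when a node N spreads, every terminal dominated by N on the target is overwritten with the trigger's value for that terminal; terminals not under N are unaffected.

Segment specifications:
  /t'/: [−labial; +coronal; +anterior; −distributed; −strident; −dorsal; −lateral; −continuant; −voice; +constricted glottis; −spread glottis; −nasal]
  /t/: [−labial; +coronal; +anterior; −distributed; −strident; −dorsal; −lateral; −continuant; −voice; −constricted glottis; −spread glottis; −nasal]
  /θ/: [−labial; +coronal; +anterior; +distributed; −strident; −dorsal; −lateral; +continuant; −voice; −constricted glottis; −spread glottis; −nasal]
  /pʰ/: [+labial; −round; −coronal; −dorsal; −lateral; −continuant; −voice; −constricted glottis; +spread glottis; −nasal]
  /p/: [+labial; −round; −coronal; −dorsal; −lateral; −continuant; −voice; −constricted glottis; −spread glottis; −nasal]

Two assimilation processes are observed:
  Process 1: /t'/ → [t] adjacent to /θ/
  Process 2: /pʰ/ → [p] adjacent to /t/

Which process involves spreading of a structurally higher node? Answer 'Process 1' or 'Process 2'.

Process 2

Process 1 alters [constricted glottis]; the lowest dominating node is [constricted glottis] (depth 4 from Root).
Process 2 alters [spread glottis]; the lowest dominating node is [spread glottis] (depth 3 from Root).
Depth 3 < depth 4; Process 2 involves the structurally higher constituent [spread glottis].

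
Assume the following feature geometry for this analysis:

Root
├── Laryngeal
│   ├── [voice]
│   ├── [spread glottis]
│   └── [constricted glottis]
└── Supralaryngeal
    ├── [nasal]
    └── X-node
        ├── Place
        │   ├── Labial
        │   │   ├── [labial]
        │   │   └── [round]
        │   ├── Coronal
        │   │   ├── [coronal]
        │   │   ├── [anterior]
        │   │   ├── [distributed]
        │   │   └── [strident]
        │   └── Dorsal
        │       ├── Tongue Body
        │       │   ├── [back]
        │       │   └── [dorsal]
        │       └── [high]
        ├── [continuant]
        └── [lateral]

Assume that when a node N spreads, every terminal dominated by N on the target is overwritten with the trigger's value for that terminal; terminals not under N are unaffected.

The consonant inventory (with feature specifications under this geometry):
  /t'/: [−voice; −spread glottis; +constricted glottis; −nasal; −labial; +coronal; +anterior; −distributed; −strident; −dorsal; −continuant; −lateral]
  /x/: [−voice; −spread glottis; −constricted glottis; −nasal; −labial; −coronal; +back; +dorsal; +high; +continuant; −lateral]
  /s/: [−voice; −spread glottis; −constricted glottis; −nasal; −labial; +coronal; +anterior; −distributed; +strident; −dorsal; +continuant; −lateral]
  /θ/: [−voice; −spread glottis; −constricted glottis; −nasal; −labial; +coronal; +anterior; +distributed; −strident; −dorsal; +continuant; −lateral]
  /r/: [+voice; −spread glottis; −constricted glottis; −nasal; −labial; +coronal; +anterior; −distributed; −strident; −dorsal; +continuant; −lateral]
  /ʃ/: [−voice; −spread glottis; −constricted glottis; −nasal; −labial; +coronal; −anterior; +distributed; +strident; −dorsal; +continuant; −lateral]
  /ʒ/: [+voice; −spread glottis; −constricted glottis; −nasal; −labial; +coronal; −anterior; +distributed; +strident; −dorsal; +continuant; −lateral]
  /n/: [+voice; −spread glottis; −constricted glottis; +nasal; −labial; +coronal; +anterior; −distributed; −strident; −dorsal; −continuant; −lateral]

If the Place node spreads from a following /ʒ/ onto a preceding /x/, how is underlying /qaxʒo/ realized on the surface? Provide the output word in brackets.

[qaʃʒo]

Place immediately or transitively dominates [labial], [round], [coronal], [anterior], [distributed], [strident], [back], [dorsal], [high].
After delinking /x/'s Place and linking /ʒ/'s, the affected terminals become [−labial], [+coronal], [−anterior], [+distributed], [+strident], [−dorsal]; [voice], [spread glottis], [constricted glottis], … (outside Place) are retained from /x/.
This feature bundle is that of [ʃ], so /qaxʒo/ surfaces as [qaʃʒo].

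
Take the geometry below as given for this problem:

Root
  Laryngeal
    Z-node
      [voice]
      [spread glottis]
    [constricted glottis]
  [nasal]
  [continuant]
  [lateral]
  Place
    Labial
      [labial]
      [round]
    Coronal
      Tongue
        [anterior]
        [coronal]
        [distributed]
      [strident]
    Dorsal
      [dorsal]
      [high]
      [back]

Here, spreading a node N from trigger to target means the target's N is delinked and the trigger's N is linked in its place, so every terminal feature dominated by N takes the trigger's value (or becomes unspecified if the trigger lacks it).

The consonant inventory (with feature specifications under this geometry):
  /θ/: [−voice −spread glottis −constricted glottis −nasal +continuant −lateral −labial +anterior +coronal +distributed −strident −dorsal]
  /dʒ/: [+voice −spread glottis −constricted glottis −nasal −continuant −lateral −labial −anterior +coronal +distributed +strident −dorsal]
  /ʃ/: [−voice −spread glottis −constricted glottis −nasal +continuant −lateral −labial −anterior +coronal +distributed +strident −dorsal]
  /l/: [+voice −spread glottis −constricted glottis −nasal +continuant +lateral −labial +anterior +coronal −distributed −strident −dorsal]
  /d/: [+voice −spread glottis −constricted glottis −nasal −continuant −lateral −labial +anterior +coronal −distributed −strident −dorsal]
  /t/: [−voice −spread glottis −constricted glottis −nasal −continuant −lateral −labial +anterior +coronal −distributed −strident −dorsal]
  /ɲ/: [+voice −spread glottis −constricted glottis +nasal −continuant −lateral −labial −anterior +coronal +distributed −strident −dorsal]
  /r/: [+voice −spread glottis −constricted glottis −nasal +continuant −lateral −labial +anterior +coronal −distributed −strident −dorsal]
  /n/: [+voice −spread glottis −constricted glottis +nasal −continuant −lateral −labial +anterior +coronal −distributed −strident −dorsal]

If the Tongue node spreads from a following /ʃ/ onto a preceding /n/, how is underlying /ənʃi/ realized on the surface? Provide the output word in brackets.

[əɲʃi]

Tongue immediately or transitively dominates [anterior], [coronal], [distributed].
Spreading Tongue from /ʃ/ onto /n/ replaces those values with /ʃ/'s: [−anterior], [+coronal], [+distributed]. Features outside Tongue ([voice], [spread glottis], [constricted glottis], …) stay as in /n/.
This feature bundle is that of [ɲ], so /ənʃi/ surfaces as [əɲʃi].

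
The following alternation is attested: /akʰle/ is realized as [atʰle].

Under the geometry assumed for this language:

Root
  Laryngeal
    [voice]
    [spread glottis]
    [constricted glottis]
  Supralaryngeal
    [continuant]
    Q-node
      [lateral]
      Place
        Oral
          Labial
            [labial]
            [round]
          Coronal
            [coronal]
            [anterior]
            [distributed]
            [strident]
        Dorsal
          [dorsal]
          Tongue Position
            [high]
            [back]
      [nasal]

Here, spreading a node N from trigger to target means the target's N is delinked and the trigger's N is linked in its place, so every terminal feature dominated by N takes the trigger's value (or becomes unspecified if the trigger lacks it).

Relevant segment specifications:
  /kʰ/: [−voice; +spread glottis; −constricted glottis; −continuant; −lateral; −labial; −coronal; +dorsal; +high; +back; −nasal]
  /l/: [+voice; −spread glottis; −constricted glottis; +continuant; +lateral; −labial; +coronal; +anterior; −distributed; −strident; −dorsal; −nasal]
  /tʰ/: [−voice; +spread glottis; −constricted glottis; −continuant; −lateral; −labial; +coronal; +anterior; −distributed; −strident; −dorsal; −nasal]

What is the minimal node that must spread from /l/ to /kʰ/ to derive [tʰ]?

Comparing /kʰ/ with its surface form [tʰ], the features that change are [coronal], [anterior], [distributed], [strident], [dorsal], [high], [back].
The smallest constituent containing every changed terminal is Place — each of its daughters lacks at least one of the affected features.
Spreading Place from /l/ overwrites each of those terminals with /l/'s values, yielding exactly [tʰ].
Since [lateral] is preserved even though /l/ disagrees there, no node above Place spread.

Place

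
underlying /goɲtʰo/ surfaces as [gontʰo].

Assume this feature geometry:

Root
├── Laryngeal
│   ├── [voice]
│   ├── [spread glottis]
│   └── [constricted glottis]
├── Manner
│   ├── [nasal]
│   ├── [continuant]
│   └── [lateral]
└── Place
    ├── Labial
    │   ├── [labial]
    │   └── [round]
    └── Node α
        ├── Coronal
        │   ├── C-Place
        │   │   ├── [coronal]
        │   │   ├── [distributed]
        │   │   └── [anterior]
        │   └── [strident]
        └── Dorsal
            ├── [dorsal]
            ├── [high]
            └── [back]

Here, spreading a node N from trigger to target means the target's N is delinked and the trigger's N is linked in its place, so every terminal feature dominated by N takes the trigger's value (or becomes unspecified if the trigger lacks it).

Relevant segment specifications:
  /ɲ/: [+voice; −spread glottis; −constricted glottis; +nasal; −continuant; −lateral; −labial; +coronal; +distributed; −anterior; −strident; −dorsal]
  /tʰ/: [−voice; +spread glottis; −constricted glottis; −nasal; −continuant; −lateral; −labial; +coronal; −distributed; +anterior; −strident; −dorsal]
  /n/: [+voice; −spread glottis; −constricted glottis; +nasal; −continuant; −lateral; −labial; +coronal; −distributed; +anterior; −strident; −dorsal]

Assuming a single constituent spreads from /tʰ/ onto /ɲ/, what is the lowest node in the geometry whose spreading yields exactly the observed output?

C-Place

/ɲ/ and [n] differ in [anterior], [distributed]; every other specified feature is identical.
In this geometry the lowest node dominating all of them is C-Place: every daughter of C-Place dominates only a proper subset, so no lower node suffices.
Delinking /ɲ/'s C-Place and associating /tʰ/'s C-Place gives precisely the feature bundle of [n].
Features on which the two segments disagree outside C-Place, such as [spread glottis], [voice], are unchanged — nothing dominating them spread, and C-Place is the minimal sufficient constituent.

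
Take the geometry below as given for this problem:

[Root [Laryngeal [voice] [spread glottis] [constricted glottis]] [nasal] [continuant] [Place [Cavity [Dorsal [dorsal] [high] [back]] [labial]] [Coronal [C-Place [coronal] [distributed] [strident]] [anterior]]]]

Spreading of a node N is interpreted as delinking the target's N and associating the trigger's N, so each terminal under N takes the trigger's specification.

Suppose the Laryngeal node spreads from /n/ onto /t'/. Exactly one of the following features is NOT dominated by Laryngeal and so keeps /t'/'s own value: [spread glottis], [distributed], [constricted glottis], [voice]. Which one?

[distributed]

Laryngeal dominates exactly [voice], [spread glottis], [constricted glottis].
[constricted glottis], [voice], [spread glottis] all lie under Laryngeal, so they are overwritten when Laryngeal spreads.
But [distributed] is a dependent of C-Place, outside Laryngeal; it is therefore untouched by the spreading.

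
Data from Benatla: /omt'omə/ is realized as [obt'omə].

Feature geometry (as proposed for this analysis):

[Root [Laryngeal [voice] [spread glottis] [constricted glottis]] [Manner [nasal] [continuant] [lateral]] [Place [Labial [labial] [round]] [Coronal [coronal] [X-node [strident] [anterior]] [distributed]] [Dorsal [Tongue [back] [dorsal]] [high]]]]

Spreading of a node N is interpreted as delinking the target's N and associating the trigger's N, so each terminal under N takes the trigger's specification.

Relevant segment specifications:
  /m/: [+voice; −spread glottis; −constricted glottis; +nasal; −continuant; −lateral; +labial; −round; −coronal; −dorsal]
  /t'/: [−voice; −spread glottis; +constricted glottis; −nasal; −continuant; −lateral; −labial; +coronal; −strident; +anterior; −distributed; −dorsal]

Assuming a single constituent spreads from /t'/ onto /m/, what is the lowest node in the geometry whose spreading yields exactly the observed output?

The alternation /m/ → [b] changes [nasal] and nothing else.
With a single altered terminal, the smallest constituent that could spread is that terminal — [nasal].
[voice], [labial] stay as in /m/ although /t'/ differs there, so no node dominating them spread; among the remaining candidates [nasal] is the lowest that derives the output.

[nasal]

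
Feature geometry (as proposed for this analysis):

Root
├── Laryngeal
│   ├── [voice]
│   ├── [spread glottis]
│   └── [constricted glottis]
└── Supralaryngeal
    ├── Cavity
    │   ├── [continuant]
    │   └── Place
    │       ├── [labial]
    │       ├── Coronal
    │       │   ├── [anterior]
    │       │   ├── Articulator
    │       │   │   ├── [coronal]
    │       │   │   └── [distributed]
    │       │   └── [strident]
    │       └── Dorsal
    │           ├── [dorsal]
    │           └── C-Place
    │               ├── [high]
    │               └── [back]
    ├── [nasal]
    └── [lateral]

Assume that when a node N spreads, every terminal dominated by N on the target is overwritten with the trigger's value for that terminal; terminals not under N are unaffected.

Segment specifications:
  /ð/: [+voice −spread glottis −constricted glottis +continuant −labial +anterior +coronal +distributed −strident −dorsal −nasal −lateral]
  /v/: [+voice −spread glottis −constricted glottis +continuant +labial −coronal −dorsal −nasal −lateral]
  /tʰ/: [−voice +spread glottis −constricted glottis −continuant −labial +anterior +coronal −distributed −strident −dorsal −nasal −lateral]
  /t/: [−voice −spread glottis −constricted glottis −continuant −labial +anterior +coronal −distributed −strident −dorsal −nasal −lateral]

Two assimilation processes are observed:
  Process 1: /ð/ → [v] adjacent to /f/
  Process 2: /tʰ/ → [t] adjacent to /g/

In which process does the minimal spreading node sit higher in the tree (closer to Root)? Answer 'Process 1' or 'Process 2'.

In Process 1, [labial], [coronal], [anterior], [distributed], [strident] change, so the minimal spreading node is Place at depth 3.
In Process 2, [spread glottis] changes, so the minimal spreading node is [spread glottis] at depth 2.
[spread glottis] (depth 2) sits above Place (depth 3), making Process 2 the one with the higher spreading node.

Process 2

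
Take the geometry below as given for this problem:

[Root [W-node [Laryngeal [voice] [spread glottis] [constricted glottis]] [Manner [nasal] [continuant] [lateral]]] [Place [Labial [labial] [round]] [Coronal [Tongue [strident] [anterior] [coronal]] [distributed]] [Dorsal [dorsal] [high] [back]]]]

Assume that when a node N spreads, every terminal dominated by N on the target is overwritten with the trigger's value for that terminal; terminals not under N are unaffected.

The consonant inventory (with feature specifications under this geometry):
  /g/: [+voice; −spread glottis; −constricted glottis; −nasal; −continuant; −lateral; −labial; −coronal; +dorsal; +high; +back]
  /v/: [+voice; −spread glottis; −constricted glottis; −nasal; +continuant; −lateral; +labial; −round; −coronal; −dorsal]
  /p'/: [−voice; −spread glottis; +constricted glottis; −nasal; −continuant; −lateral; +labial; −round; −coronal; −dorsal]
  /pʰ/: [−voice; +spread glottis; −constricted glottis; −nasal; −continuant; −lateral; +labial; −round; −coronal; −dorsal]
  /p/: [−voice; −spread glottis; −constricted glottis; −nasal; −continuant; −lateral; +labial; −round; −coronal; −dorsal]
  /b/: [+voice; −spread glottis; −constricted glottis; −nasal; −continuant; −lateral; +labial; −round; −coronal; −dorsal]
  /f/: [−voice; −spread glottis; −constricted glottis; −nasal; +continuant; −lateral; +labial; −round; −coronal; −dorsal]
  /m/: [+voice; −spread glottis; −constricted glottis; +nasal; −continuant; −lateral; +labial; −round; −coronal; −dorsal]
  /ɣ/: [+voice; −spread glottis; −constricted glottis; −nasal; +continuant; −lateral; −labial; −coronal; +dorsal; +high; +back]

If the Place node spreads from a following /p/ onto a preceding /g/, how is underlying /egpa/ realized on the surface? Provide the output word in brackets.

The Place node dominates the terminals [labial], [round], [strident], [anterior], [coronal], [distributed], [dorsal], [high], [back].
After delinking /g/'s Place and linking /p/'s, the affected terminals become [+labial], [−round], [−coronal], [−dorsal]; [voice], [spread glottis], [constricted glottis], … (outside Place) are retained from /g/.
The resulting bundle matches /b/ in the inventory; substituting it for /g/ gives [ebpa].

[ebpa]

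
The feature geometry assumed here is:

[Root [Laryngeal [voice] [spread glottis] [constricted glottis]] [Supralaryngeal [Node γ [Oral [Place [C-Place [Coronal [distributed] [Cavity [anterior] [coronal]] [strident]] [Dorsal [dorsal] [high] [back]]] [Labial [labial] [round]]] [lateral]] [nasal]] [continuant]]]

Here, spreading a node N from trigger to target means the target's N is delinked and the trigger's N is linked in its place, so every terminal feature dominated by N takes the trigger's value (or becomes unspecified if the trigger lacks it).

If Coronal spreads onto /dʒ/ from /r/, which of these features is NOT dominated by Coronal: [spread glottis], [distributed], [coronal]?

Under this geometry, Coronal contains [distributed], [anterior], [coronal], [strident].
Of the listed options, [coronal], [distributed] are among these and would be overwritten by spreading Coronal.
[spread glottis] attaches under Laryngeal, not under Coronal, so /dʒ/ retains its own value for [spread glottis].

[spread glottis]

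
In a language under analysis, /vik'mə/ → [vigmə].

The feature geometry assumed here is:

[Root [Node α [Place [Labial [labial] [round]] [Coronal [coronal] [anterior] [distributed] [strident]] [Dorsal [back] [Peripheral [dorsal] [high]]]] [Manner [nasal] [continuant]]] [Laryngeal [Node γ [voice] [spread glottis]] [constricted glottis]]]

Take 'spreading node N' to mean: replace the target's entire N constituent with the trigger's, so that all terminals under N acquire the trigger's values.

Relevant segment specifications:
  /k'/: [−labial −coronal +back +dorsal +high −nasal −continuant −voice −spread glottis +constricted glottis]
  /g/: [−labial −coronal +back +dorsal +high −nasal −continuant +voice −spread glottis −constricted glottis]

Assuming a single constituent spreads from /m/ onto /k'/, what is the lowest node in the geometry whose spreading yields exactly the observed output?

/k'/ and [g] differ in [voice], [constricted glottis]; every other specified feature is identical.
These terminals are all dominated by Laryngeal, and no proper subconstituent of Laryngeal covers them all; Laryngeal is their lowest common ancestor.
If Laryngeal spreads, every terminal under it takes /m/'s value, producing [g] as observed.
Since [nasal], [dorsal] are preserved even though /m/ disagrees there, no node above Laryngeal spread.

Laryngeal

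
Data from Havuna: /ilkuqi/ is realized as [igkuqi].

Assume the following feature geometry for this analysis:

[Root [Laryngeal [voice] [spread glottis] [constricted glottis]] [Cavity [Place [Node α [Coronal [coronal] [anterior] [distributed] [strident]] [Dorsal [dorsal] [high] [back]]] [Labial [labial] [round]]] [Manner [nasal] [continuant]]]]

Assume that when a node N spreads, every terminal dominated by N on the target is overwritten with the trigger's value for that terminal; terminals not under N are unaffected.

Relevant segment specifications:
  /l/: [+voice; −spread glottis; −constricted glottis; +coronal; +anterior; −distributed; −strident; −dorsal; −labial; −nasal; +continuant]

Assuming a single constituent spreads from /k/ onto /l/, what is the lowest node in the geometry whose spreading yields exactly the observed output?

Cavity

Feature comparison: [continuant], [coronal], [anterior], [distributed], [strident], [dorsal], [high], [back] differ between /l/ and [g]; the remaining terminals match.
In this geometry the lowest node dominating all of them is Cavity: every daughter of Cavity dominates only a proper subset, so no lower node suffices.
Delinking /l/'s Cavity and associating /k/'s Cavity gives precisely the feature bundle of [g].
[voice] — on which /k/ differs from /l/ — is unchanged, so Root cannot have spread; the constituent is no larger than Cavity.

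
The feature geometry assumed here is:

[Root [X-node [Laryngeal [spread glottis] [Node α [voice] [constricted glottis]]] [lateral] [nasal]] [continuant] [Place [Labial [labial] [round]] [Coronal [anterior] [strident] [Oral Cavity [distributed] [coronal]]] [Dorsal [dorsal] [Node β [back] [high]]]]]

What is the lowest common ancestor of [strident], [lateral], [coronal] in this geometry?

[strident] is immediately dominated by Coronal.
[lateral] is immediately dominated by X-node.
[coronal] is immediately dominated by Oral Cavity.
These paths first converge at Root; no daughter of Root dominates all 3 features, so Root is the minimal constituent.

Root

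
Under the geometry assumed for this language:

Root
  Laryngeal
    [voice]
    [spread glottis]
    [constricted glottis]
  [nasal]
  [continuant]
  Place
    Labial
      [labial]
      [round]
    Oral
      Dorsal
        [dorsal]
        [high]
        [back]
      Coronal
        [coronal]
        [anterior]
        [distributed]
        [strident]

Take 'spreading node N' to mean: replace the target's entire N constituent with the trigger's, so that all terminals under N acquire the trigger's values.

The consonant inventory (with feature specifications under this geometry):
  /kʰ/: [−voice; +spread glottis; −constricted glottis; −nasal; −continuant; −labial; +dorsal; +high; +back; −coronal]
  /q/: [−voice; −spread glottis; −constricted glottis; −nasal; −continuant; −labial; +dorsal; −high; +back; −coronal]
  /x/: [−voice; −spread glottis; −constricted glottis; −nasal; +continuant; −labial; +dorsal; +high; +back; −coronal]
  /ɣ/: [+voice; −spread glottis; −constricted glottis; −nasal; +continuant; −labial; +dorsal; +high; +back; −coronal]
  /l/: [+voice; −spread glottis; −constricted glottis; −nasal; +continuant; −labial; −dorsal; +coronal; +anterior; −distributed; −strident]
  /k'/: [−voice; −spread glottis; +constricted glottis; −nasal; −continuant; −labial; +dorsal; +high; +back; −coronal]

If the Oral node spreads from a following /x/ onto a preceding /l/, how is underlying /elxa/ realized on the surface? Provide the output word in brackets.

[eɣxa]

Oral immediately or transitively dominates [dorsal], [high], [back], [coronal], [anterior], [distributed], [strident].
After delinking /l/'s Oral and linking /x/'s, the affected terminals become [+dorsal], [+high], [+back], [−coronal]; [voice], [spread glottis], [constricted glottis], … (outside Oral) are retained from /l/.
This feature bundle is that of [ɣ], so /elxa/ surfaces as [eɣxa].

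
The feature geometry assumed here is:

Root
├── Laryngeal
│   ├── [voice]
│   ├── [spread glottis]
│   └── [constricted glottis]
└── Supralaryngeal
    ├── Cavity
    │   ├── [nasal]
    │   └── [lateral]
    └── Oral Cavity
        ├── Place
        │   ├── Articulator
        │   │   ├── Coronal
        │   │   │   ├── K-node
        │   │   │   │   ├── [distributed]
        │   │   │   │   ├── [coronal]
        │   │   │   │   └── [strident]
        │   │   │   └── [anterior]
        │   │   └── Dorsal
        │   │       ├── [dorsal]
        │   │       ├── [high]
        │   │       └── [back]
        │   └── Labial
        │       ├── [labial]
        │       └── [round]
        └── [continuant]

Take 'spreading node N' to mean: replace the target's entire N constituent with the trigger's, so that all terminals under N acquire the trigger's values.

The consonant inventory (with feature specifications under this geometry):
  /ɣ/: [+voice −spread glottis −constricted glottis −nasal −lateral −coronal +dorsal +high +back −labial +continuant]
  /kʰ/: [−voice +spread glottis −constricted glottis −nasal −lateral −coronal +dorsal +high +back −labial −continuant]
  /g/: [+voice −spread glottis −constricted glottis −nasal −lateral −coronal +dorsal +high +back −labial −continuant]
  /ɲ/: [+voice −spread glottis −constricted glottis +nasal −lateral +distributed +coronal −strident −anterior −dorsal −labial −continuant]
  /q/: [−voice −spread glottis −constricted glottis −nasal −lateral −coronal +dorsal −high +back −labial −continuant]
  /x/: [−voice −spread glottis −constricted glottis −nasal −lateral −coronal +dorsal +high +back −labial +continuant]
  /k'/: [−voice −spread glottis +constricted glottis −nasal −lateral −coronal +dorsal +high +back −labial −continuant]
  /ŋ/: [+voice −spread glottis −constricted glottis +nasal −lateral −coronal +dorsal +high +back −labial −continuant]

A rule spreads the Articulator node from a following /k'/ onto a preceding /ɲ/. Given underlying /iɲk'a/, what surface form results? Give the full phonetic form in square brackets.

Articulator immediately or transitively dominates [distributed], [coronal], [strident], [anterior], [dorsal], [high], [back].
The target acquires /k'/'s values for everything under Articulator — [−coronal], [+dorsal], [+high], [+back] — while keeping its own [voice], [spread glottis], [constricted glottis], ….
Among the inventory, only /ŋ/ has exactly this specification, giving the surface form [iŋk'a].

[iŋk'a]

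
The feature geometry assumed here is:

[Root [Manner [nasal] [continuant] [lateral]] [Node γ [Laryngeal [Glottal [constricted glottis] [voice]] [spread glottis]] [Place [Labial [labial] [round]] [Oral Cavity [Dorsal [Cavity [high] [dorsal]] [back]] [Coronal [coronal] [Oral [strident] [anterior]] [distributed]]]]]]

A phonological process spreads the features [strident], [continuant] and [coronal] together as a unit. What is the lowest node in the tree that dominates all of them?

Root

[strident]: Root ▹ Node γ ▹ Place ▹ Oral Cavity ▹ Coronal ▹ Oral ▹ [strident].
[continuant]: Root ▹ Manner ▹ [continuant].
[coronal]: Root ▹ Node γ ▹ Place ▹ Oral Cavity ▹ Coronal ▹ [coronal].
These paths first converge at Root; no daughter of Root dominates all 3 features, so Root is the minimal constituent.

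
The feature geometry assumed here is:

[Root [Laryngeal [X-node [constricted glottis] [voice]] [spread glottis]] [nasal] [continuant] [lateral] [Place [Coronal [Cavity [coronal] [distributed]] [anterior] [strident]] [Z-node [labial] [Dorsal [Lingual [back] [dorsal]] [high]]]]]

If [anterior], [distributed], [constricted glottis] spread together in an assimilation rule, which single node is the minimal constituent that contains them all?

[anterior] is immediately dominated by Coronal.
[distributed] is immediately dominated by Cavity.
[constricted glottis] is immediately dominated by X-node.
Root is the lowest common ancestor — every listed feature sits under it, and no single subconstituent of Root covers them all.

Root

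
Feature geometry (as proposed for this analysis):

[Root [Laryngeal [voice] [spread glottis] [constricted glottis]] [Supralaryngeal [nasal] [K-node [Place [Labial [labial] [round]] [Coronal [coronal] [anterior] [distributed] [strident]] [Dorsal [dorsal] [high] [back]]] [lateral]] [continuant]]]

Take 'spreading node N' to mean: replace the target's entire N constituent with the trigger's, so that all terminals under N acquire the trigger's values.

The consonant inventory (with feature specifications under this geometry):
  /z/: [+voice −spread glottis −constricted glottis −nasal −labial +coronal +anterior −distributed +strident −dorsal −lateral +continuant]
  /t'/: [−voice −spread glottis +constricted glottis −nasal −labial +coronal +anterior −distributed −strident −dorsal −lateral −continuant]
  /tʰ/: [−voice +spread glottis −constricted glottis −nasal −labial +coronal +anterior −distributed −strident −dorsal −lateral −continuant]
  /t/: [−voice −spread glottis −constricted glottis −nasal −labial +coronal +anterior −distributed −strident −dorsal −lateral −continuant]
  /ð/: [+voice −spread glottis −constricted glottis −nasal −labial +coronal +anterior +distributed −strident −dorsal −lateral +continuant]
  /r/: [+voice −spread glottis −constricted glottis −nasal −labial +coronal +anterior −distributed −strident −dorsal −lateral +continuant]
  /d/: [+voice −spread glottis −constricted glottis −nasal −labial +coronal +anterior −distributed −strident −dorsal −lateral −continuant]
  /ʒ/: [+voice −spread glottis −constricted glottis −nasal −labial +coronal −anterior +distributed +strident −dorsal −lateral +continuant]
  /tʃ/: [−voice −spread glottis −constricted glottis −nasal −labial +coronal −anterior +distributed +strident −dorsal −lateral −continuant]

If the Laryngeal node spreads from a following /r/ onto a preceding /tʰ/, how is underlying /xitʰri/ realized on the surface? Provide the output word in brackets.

[xidri]

The Laryngeal node dominates the terminals [voice], [spread glottis], [constricted glottis].
After delinking /tʰ/'s Laryngeal and linking /r/'s, the affected terminals become [+voice], [−spread glottis], [−constricted glottis]; [nasal], [labial], [coronal], … (outside Laryngeal) are retained from /tʰ/.
Among the inventory, only /d/ has exactly this specification, giving the surface form [xidri].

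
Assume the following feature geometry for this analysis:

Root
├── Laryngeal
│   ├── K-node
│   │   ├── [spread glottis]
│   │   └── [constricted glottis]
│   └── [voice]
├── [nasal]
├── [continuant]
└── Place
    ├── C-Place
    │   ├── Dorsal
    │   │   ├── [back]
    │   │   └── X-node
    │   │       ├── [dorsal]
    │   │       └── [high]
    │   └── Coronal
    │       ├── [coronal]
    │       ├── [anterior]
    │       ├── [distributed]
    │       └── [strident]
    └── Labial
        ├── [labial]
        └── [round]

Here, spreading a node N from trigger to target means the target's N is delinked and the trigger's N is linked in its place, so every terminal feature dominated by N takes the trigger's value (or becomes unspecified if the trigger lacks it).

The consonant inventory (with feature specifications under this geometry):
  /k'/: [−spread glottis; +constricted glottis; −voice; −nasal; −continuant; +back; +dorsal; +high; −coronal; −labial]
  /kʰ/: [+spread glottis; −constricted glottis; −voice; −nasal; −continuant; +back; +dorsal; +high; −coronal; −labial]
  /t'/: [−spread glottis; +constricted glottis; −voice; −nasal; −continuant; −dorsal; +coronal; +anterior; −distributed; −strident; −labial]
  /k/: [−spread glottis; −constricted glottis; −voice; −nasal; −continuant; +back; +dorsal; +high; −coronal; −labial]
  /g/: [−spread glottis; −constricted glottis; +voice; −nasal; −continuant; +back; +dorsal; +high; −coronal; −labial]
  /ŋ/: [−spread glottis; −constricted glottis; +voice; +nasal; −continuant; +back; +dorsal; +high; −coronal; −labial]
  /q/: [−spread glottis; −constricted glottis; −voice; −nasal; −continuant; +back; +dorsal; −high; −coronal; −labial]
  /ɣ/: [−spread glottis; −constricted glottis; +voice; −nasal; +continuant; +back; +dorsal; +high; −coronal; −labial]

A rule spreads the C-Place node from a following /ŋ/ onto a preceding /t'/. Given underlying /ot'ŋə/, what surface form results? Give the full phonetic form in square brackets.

[ok'ŋə]

Terminals under C-Place in this geometry: [back], [dorsal], [high], [coronal], [anterior], [distributed], [strident].
The target acquires /ŋ/'s values for everything under C-Place — [+back], [+dorsal], [+high], [−coronal] — while keeping its own [spread glottis], [constricted glottis], [voice], ….
The resulting bundle matches /k'/ in the inventory; substituting it for /t'/ gives [ok'ŋə].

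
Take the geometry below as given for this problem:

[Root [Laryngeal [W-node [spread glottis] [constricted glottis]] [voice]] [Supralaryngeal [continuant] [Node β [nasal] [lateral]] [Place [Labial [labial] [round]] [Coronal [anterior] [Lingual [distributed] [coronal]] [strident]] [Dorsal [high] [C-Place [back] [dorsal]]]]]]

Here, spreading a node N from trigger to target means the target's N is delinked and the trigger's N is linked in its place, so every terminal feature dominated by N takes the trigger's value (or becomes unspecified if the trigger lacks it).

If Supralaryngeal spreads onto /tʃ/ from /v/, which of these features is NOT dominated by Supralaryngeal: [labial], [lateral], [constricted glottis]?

[constricted glottis]

Supralaryngeal dominates exactly [continuant], [nasal], [lateral], [labial], [round], [anterior], [distributed], [coronal], [strident], [high], [back], [dorsal].
Of the listed options, [lateral], [labial] are among these and would be overwritten by spreading Supralaryngeal.
[constricted glottis] is not within the Supralaryngeal subtree (it hangs from W-node), so /tʃ/'s [constricted glottis] value survives.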